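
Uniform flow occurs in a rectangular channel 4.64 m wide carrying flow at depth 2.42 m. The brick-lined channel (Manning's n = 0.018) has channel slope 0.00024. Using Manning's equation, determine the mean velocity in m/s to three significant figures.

A = b·y = 4.64 × 2.42 = 11.23 m²
P = b + 2y = 4.64 + 2×2.42 = 9.480 m
R = A/P = 11.23/9.480 = 1.184 m
Q = (1/n)·A·R^(2/3)·S^(1/2) = (1/0.018) × 11.23 × 1.184^(2/3) × 0.00024^(1/2) = 10.82 m³/s
V = Q/A = 10.82/11.23 = 0.9635 m/s

0.963 m/s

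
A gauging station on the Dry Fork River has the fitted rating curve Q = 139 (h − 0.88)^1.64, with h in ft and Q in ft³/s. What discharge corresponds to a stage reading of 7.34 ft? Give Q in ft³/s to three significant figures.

2960 ft³/s

Q = 139 × (7.34 − 0.88)^1.64 = 139 × 6.46^1.64 = 2963 ft³/s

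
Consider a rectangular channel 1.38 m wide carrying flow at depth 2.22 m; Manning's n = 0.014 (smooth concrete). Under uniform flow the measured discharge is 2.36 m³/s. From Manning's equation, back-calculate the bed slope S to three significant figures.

0.000274

A = b·y = 1.38 × 2.22 = 3.064 m²
P = b + 2y = 1.38 + 2×2.22 = 5.820 m
R = A/P = 3.064/5.820 = 0.5264 m
S = (Q·n / (1·A·R^(2/3)))² = (2.36×0.014 / (1×3.064×0.6519))² = 0.0002737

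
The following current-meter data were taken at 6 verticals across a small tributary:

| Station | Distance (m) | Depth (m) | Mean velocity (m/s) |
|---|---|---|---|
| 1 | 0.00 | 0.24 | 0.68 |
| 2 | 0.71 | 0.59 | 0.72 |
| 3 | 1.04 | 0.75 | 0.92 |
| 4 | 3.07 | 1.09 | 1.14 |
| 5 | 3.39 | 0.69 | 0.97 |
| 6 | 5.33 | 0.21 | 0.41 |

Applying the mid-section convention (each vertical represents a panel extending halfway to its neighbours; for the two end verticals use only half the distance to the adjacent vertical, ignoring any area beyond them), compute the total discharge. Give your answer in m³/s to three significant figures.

3.39 m³/s

w_1 = (0.71 − 0.00)/2 = 0.355 m; q_1 = 0.68 × 0.24 × 0.355 = 0.05794 m³/s
w_2 = (1.04 − 0.00)/2 = 0.52 m; q_2 = 0.72 × 0.59 × 0.52 = 0.2209 m³/s
w_3 = (3.07 − 0.71)/2 = 1.18 m; q_3 = 0.92 × 0.75 × 1.18 = 0.8142 m³/s
w_4 = (3.39 − 1.04)/2 = 1.175 m; q_4 = 1.14 × 1.09 × 1.175 = 1.460 m³/s
w_5 = (5.33 − 3.07)/2 = 1.13 m; q_5 = 0.97 × 0.69 × 1.13 = 0.7563 m³/s
w_6 = (5.33 − 3.39)/2 = 0.97 m; q_6 = 0.41 × 0.21 × 0.97 = 0.08352 m³/s
Q = Σ qᵢ = 3.393 m³/s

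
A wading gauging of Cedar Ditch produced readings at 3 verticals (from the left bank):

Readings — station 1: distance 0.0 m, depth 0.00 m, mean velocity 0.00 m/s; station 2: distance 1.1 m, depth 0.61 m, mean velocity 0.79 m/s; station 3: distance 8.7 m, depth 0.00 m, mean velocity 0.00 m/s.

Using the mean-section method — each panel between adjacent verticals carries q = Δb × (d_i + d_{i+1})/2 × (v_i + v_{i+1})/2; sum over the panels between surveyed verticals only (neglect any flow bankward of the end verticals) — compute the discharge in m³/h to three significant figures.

Panel 1-2: Δb = 1.1 m, d̄ = (0.00+0.61)/2 = 0.305, v̄ = (0.00+0.79)/2 = 0.395 → q = 1.1×0.305×0.395 = 0.1325 m³/s
Panel 2-3: Δb = 7.6 m, d̄ = (0.61+0.00)/2 = 0.305, v̄ = (0.79+0.00)/2 = 0.395 → q = 7.6×0.305×0.395 = 0.9156 m³/s
Q = Σ q = 1.048 m³/s
= 1.048 × 3600 = 3773 m³/h

3770 m³/h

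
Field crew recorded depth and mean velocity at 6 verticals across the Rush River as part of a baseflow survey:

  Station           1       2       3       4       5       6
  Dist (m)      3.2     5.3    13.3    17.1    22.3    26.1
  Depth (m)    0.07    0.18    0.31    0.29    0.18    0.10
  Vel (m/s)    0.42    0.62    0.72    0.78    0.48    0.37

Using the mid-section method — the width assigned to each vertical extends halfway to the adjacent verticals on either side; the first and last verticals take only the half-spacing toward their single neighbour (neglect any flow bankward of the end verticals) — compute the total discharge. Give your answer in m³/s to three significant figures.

3.39 m³/s

w_1 = (5.3 − 3.2)/2 = 1.05 m; q_1 = 0.42 × 0.07 × 1.05 = 0.03087 m³/s
w_2 = (13.3 − 3.2)/2 = 5.05 m; q_2 = 0.62 × 0.18 × 5.05 = 0.5636 m³/s
w_3 = (17.1 − 5.3)/2 = 5.9 m; q_3 = 0.72 × 0.31 × 5.9 = 1.317 m³/s
w_4 = (22.3 − 13.3)/2 = 4.5 m; q_4 = 0.78 × 0.29 × 4.5 = 1.018 m³/s
w_5 = (26.1 − 17.1)/2 = 4.5 m; q_5 = 0.48 × 0.18 × 4.5 = 0.3888 m³/s
w_6 = (26.1 − 22.3)/2 = 1.9 m; q_6 = 0.37 × 0.10 × 1.9 = 0.07030 m³/s
Q = Σ qᵢ = 3.388 m³/s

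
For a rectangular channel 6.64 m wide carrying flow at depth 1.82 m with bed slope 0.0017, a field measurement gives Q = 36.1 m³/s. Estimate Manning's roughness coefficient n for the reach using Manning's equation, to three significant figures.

A = b·y = 6.64 × 1.82 = 12.08 m²
P = b + 2y = 6.64 + 2×1.82 = 10.28 m
R = A/P = 12.08/10.28 = 1.176 m
n = (1/Q)·A·R^(2/3)·S^(1/2) = (1/36.1) × 12.08 × 1.114 × 0.04123 = 0.01537

0.0154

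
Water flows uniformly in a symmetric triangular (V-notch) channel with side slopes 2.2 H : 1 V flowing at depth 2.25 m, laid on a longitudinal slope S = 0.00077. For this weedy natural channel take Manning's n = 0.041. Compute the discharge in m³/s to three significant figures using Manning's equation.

A = z·y² = 2.2×2.25² = 11.14 m²
P = 2y√(1+z²) = 2×2.25×√(1+2.2²) = 10.87 m
R = A/P = 11.14/10.87 = 1.024 m
Q = (1/n)·A·R^(2/3)·S^(1/2) = (1/0.041) × 11.14 × 1.024^(2/3) × 0.00077^(1/2) = 7.659 m³/s

7.66 m³/s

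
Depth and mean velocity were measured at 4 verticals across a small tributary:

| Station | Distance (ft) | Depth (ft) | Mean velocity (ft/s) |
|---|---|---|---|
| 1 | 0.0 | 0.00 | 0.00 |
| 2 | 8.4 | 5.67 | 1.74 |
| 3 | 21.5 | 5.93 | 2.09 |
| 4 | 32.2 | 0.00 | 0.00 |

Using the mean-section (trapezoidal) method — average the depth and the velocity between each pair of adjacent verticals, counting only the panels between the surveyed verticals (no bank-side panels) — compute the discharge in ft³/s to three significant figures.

199 ft³/s

Panel 1-2: Δb = 8.4 ft, d̄ = (0.00+5.67)/2 = 2.835, v̄ = (0.00+1.74)/2 = 0.87 → q = 8.4×2.835×0.87 = 20.72 ft³/s
Panel 2-3: Δb = 13.1 ft, d̄ = (5.67+5.93)/2 = 5.8, v̄ = (1.74+2.09)/2 = 1.915 → q = 13.1×5.8×1.915 = 145.5 ft³/s
Panel 3-4: Δb = 10.7 ft, d̄ = (5.93+0.00)/2 = 2.965, v̄ = (2.09+0.00)/2 = 1.045 → q = 10.7×2.965×1.045 = 33.15 ft³/s
Q = Σ q = 199.4 ft³/s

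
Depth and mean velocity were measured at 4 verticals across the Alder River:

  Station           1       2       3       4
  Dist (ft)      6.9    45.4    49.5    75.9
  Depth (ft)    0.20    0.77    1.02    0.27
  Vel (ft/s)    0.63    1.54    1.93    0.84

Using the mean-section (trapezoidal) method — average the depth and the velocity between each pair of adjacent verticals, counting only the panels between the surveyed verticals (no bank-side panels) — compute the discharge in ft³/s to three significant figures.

Panel 1-2: Δb = 38.5 ft, d̄ = (0.20+0.77)/2 = 0.485, v̄ = (0.63+1.54)/2 = 1.085 → q = 38.5×0.485×1.085 = 20.26 ft³/s
Panel 2-3: Δb = 4.1 ft, d̄ = (0.77+1.02)/2 = 0.895, v̄ = (1.54+1.93)/2 = 1.735 → q = 4.1×0.895×1.735 = 6.367 ft³/s
Panel 3-4: Δb = 26.4 ft, d̄ = (1.02+0.27)/2 = 0.645, v̄ = (1.93+0.84)/2 = 1.385 → q = 26.4×0.645×1.385 = 23.58 ft³/s
Q = Σ q = 50.21 ft³/s

50.2 ft³/s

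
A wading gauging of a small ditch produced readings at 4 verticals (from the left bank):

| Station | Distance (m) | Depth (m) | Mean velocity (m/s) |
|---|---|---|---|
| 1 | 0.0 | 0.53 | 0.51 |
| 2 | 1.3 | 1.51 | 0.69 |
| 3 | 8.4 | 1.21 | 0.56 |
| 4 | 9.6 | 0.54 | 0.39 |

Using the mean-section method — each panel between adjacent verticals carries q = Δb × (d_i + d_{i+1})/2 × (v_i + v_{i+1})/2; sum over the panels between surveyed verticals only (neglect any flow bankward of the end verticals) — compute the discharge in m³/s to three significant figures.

Panel 1-2: Δb = 1.3 m, d̄ = (0.53+1.51)/2 = 1.02, v̄ = (0.51+0.69)/2 = 0.6 → q = 1.3×1.02×0.6 = 0.7956 m³/s
Panel 2-3: Δb = 7.1 m, d̄ = (1.51+1.21)/2 = 1.36, v̄ = (0.69+0.56)/2 = 0.625 → q = 7.1×1.36×0.625 = 6.035 m³/s
Panel 3-4: Δb = 1.2 m, d̄ = (1.21+0.54)/2 = 0.875, v̄ = (0.56+0.39)/2 = 0.475 → q = 1.2×0.875×0.475 = 0.4988 m³/s
Q = Σ q = 7.329 m³/s

7.33 m³/s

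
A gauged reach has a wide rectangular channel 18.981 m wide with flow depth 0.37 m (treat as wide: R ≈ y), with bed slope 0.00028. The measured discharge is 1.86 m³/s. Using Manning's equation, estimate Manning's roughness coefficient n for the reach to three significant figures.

0.0326

A = b·y = 18.981 × 0.37 = 7.023 m²
Wide channel: R ≈ y = 0.37 m
n = (1/Q)·A·R^(2/3)·S^(1/2) = (1/1.86) × 7.023 × 0.5154 × 0.01673 = 0.03256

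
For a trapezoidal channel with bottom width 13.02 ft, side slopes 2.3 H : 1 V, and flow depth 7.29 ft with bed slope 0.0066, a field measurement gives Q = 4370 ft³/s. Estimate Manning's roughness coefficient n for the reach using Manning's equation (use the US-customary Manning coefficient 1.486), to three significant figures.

0.0161

A = (b + z·y)·y = (13.02 + 2.3×7.29)×7.29 = 217.1 ft²
P = b + 2y√(1+z²) = 13.02 + 2×7.29×√(1+2.3²) = 49.59 ft
R = A/P = 217.1/49.59 = 4.379 ft
n = (1.486/Q)·A·R^(2/3)·S^(1/2) = (1.486/4370) × 217.1 × 2.677 × 0.08124 = 0.01606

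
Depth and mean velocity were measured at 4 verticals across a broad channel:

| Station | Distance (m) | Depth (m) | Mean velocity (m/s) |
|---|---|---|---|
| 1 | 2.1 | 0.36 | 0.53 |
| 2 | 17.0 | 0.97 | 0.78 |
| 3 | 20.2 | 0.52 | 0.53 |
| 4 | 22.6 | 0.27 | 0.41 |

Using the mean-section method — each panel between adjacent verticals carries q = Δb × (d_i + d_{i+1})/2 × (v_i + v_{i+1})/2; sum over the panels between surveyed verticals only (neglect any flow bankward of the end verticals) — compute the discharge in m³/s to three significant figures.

8.50 m³/s

Panel 1-2: Δb = 14.9 m, d̄ = (0.36+0.97)/2 = 0.665, v̄ = (0.53+0.78)/2 = 0.655 → q = 14.9×0.665×0.655 = 6.490 m³/s
Panel 2-3: Δb = 3.2 m, d̄ = (0.97+0.52)/2 = 0.745, v̄ = (0.78+0.53)/2 = 0.655 → q = 3.2×0.745×0.655 = 1.562 m³/s
Panel 3-4: Δb = 2.4 m, d̄ = (0.52+0.27)/2 = 0.395, v̄ = (0.53+0.41)/2 = 0.47 → q = 2.4×0.395×0.47 = 0.4456 m³/s
Q = Σ q = 8.497 m³/s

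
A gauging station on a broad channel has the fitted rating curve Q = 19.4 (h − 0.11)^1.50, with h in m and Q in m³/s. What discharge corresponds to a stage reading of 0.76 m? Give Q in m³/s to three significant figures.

10.2 m³/s

Q = 19.4 × (0.76 − 0.11)^1.50 = 19.4 × 0.65^1.50 = 10.17 m³/s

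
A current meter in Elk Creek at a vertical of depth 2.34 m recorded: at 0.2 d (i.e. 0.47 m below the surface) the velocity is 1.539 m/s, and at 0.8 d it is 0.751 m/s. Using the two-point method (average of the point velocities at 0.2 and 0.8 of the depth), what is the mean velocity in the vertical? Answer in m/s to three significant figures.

v̄ = (1.539 + 0.751) / 2 = 1.145 m/s

1.15 m/s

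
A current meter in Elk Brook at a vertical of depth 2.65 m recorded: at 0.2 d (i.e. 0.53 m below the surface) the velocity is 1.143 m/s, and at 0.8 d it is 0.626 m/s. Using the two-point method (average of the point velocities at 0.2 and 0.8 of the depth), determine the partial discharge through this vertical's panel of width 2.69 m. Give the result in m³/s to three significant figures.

v̄ = (1.143 + 0.626) / 2 = 0.8845 m/s
q = v̄ × d × w = 0.8845 × 2.65 × 2.69 = 6.305 m³/s

6.31 m³/s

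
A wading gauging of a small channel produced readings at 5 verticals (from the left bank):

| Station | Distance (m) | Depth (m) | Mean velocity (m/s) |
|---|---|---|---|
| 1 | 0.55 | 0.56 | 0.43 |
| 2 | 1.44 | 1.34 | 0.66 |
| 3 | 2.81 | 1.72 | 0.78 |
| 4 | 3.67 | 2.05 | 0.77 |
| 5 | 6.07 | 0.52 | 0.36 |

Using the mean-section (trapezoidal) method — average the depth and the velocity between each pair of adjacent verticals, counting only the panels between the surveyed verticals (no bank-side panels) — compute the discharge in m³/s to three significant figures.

4.97 m³/s

Panel 1-2: Δb = 0.89 m, d̄ = (0.56+1.34)/2 = 0.95, v̄ = (0.43+0.66)/2 = 0.545 → q = 0.89×0.95×0.545 = 0.4608 m³/s
Panel 2-3: Δb = 1.37 m, d̄ = (1.34+1.72)/2 = 1.53, v̄ = (0.66+0.78)/2 = 0.72 → q = 1.37×1.53×0.72 = 1.509 m³/s
Panel 3-4: Δb = 0.86 m, d̄ = (1.72+2.05)/2 = 1.885, v̄ = (0.78+0.77)/2 = 0.775 → q = 0.86×1.885×0.775 = 1.256 m³/s
Panel 4-5: Δb = 2.4 m, d̄ = (2.05+0.52)/2 = 1.285, v̄ = (0.77+0.36)/2 = 0.565 → q = 2.4×1.285×0.565 = 1.742 m³/s
Q = Σ q = 4.969 m³/s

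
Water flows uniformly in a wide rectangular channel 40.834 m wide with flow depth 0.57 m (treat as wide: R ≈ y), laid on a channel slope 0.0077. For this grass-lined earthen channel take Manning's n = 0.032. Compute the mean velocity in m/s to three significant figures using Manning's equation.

1.89 m/s

A = b·y = 40.834 × 0.57 = 23.28 m²
Wide channel: R ≈ y = 0.57 m
Q = (1/n)·A·R^(2/3)·S^(1/2) = (1/0.032) × 23.28 × 0.5700^(2/3) × 0.0077^(1/2) = 43.88 m³/s
V = Q/A = 43.88/23.28 = 1.885 m/s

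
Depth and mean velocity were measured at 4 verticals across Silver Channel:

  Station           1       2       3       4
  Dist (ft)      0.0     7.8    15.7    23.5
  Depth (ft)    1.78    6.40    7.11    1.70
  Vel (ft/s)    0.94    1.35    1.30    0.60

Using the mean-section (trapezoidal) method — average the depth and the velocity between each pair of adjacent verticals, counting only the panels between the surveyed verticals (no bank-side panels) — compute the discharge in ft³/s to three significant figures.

Panel 1-2: Δb = 7.8 ft, d̄ = (1.78+6.40)/2 = 4.09, v̄ = (0.94+1.35)/2 = 1.145 → q = 7.8×4.09×1.145 = 36.53 ft³/s
Panel 2-3: Δb = 7.9 ft, d̄ = (6.40+7.11)/2 = 6.755, v̄ = (1.35+1.30)/2 = 1.325 → q = 7.9×6.755×1.325 = 70.71 ft³/s
Panel 3-4: Δb = 7.8 ft, d̄ = (7.11+1.70)/2 = 4.405, v̄ = (1.30+0.60)/2 = 0.95 → q = 7.8×4.405×0.95 = 32.64 ft³/s
Q = Σ q = 139.9 ft³/s

140 ft³/s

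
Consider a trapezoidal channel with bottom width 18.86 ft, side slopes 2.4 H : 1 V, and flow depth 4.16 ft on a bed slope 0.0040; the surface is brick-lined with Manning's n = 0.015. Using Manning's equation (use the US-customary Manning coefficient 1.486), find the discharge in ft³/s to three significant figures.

1550 ft³/s

A = (b + z·y)·y = (18.86 + 2.4×4.16)×4.16 = 120.0 ft²
P = b + 2y√(1+z²) = 18.86 + 2×4.16×√(1+2.4²) = 40.49 ft
R = A/P = 120.0/40.49 = 2.963 ft
Q = (1.486/n)·A·R^(2/3)·S^(1/2) = (1.486/0.015) × 120.0 × 2.963^(2/3) × 0.0040^(1/2) = 1551 ft³/s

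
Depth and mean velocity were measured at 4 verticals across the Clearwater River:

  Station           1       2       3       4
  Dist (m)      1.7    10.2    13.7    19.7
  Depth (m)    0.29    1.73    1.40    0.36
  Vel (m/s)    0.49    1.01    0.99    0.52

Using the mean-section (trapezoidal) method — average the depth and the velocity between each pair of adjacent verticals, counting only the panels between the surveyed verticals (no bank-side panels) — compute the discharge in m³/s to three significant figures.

Panel 1-2: Δb = 8.5 m, d̄ = (0.29+1.73)/2 = 1.01, v̄ = (0.49+1.01)/2 = 0.75 → q = 8.5×1.01×0.75 = 6.439 m³/s
Panel 2-3: Δb = 3.5 m, d̄ = (1.73+1.40)/2 = 1.565, v̄ = (1.01+0.99)/2 = 1 → q = 3.5×1.565×1 = 5.478 m³/s
Panel 3-4: Δb = 6 m, d̄ = (1.40+0.36)/2 = 0.88, v̄ = (0.99+0.52)/2 = 0.755 → q = 6×0.88×0.755 = 3.986 m³/s
Q = Σ q = 15.90 m³/s

15.9 m³/s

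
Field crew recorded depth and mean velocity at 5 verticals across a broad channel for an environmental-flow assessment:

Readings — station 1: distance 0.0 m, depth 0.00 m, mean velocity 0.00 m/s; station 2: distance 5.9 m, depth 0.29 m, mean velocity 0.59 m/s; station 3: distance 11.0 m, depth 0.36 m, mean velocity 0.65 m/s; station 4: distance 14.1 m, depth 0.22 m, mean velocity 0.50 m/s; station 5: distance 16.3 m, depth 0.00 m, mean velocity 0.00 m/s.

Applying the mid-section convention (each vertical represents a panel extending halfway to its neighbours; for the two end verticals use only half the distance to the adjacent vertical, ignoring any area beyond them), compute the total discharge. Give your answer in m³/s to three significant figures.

w_2 = (11.0 − 0.0)/2 = 5.5 m; q_2 = 0.59 × 0.29 × 5.5 = 0.9411 m³/s
w_3 = (14.1 − 5.9)/2 = 4.1 m; q_3 = 0.65 × 0.36 × 4.1 = 0.9594 m³/s
w_4 = (16.3 − 11.0)/2 = 2.65 m; q_4 = 0.50 × 0.22 × 2.65 = 0.2915 m³/s
Stations 1, 5 contribute zero (depth or velocity is 0).
Q = Σ qᵢ = 2.192 m³/s

2.19 m³/s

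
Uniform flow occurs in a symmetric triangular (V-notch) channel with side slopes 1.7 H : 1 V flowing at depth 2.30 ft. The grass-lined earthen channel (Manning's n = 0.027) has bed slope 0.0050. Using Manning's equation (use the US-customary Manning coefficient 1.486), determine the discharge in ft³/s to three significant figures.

34.8 ft³/s

A = z·y² = 1.7×2.30² = 8.993 ft²
P = 2y√(1+z²) = 2×2.30×√(1+1.7²) = 9.073 ft
R = A/P = 8.993/9.073 = 0.9912 ft
Q = (1.486/n)·A·R^(2/3)·S^(1/2) = (1.486/0.027) × 8.993 × 0.9912^(2/3) × 0.0050^(1/2) = 34.79 ft³/s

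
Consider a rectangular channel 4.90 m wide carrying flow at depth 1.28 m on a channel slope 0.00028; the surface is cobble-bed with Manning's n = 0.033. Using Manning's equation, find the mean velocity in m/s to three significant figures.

A = b·y = 4.90 × 1.28 = 6.272 m²
P = b + 2y = 4.90 + 2×1.28 = 7.460 m
R = A/P = 6.272/7.460 = 0.8408 m
Q = (1/n)·A·R^(2/3)·S^(1/2) = (1/0.033) × 6.272 × 0.8408^(2/3) × 0.00028^(1/2) = 2.833 m³/s
V = Q/A = 2.833/6.272 = 0.4517 m/s

0.452 m/s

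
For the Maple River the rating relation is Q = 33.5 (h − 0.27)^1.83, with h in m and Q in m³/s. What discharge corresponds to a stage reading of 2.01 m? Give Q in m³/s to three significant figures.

92.3 m³/s

Q = 33.5 × (2.01 − 0.27)^1.83 = 33.5 × 1.74^1.83 = 92.31 m³/s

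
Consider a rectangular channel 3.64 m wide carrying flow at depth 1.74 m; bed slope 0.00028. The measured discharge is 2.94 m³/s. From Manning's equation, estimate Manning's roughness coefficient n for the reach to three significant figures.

A = b·y = 3.64 × 1.74 = 6.334 m²
P = b + 2y = 3.64 + 2×1.74 = 7.120 m
R = A/P = 6.334/7.120 = 0.8896 m
n = (1/Q)·A·R^(2/3)·S^(1/2) = (1/2.94) × 6.334 × 0.9249 × 0.01673 = 0.03334

0.0333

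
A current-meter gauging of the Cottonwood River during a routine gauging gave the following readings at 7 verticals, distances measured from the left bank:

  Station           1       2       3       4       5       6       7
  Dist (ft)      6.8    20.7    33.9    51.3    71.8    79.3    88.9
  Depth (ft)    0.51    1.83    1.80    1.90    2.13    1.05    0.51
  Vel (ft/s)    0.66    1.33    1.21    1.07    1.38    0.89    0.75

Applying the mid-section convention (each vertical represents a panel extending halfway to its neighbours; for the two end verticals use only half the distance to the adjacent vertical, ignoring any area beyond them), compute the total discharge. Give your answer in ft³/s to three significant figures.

158 ft³/s

w_1 = (20.7 − 6.8)/2 = 6.95 ft; q_1 = 0.66 × 0.51 × 6.95 = 2.339 ft³/s
w_2 = (33.9 − 6.8)/2 = 13.55 ft; q_2 = 1.33 × 1.83 × 13.55 = 32.98 ft³/s
w_3 = (51.3 − 20.7)/2 = 15.3 ft; q_3 = 1.21 × 1.80 × 15.3 = 33.32 ft³/s
w_4 = (71.8 − 33.9)/2 = 18.95 ft; q_4 = 1.07 × 1.90 × 18.95 = 38.53 ft³/s
w_5 = (79.3 − 51.3)/2 = 14 ft; q_5 = 1.38 × 2.13 × 14 = 41.15 ft³/s
w_6 = (88.9 − 71.8)/2 = 8.55 ft; q_6 = 0.89 × 1.05 × 8.55 = 7.990 ft³/s
w_7 = (88.9 − 79.3)/2 = 4.8 ft; q_7 = 0.75 × 0.51 × 4.8 = 1.836 ft³/s
Q = Σ qᵢ = 158.1 ft³/s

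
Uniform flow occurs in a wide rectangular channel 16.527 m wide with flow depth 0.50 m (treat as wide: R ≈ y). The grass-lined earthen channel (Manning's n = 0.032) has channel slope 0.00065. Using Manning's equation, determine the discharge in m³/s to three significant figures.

A = b·y = 16.527 × 0.50 = 8.264 m²
Wide channel: R ≈ y = 0.50 m
Q = (1/n)·A·R^(2/3)·S^(1/2) = (1/0.032) × 8.264 × 0.5000^(2/3) × 0.00065^(1/2) = 4.147 m³/s

4.15 m³/s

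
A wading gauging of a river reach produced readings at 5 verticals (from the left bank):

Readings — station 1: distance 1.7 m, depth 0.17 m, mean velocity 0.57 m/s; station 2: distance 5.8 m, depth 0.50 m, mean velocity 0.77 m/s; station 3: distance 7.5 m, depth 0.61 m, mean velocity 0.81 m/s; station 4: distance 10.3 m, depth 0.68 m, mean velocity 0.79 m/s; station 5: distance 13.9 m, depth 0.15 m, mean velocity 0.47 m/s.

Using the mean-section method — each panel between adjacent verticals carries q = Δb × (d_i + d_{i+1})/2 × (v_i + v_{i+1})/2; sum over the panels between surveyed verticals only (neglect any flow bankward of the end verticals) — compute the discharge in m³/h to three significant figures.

Panel 1-2: Δb = 4.1 m, d̄ = (0.17+0.50)/2 = 0.335, v̄ = (0.57+0.77)/2 = 0.67 → q = 4.1×0.335×0.67 = 0.9202 m³/s
Panel 2-3: Δb = 1.7 m, d̄ = (0.50+0.61)/2 = 0.555, v̄ = (0.77+0.81)/2 = 0.79 → q = 1.7×0.555×0.79 = 0.7454 m³/s
Panel 3-4: Δb = 2.8 m, d̄ = (0.61+0.68)/2 = 0.645, v̄ = (0.81+0.79)/2 = 0.8 → q = 2.8×0.645×0.8 = 1.445 m³/s
Panel 4-5: Δb = 3.6 m, d̄ = (0.68+0.15)/2 = 0.415, v̄ = (0.79+0.47)/2 = 0.63 → q = 3.6×0.415×0.63 = 0.9412 m³/s
Q = Σ q = 4.052 m³/s
= 4.052 × 3600 = 14590 m³/h

14600 m³/h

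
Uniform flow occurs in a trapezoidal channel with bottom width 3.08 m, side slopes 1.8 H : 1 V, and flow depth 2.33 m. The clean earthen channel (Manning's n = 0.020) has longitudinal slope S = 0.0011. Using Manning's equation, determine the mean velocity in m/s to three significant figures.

A = (b + z·y)·y = (3.08 + 1.8×2.33)×2.33 = 16.95 m²
P = b + 2y√(1+z²) = 3.08 + 2×2.33×√(1+1.8²) = 12.68 m
R = A/P = 16.95/12.68 = 1.337 m
Q = (1/n)·A·R^(2/3)·S^(1/2) = (1/0.020) × 16.95 × 1.337^(2/3) × 0.0011^(1/2) = 34.11 m³/s
V = Q/A = 34.11/16.95 = 2.013 m/s

2.01 m/s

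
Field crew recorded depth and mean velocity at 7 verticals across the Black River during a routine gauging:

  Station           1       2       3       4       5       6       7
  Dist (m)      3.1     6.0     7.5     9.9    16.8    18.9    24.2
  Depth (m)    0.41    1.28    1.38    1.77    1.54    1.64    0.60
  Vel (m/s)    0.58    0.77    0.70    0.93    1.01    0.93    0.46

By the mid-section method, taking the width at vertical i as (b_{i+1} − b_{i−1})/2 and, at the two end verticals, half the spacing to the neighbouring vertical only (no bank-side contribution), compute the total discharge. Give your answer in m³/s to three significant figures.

w_1 = (6.0 − 3.1)/2 = 1.45 m; q_1 = 0.58 × 0.41 × 1.45 = 0.3448 m³/s
w_2 = (7.5 − 3.1)/2 = 2.2 m; q_2 = 0.77 × 1.28 × 2.2 = 2.168 m³/s
w_3 = (9.9 − 6.0)/2 = 1.95 m; q_3 = 0.70 × 1.38 × 1.95 = 1.884 m³/s
w_4 = (16.8 − 7.5)/2 = 4.65 m; q_4 = 0.93 × 1.77 × 4.65 = 7.654 m³/s
w_5 = (18.9 − 9.9)/2 = 4.5 m; q_5 = 1.01 × 1.54 × 4.5 = 6.999 m³/s
w_6 = (24.2 − 16.8)/2 = 3.7 m; q_6 = 0.93 × 1.64 × 3.7 = 5.643 m³/s
w_7 = (24.2 − 18.9)/2 = 2.65 m; q_7 = 0.46 × 0.60 × 2.65 = 0.7314 m³/s
Q = Σ qᵢ = 25.43 m³/s

25.4 m³/s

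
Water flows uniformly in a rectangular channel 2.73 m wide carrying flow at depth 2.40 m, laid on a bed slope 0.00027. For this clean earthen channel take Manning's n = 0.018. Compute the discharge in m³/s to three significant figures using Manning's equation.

5.45 m³/s

A = b·y = 2.73 × 2.40 = 6.552 m²
P = b + 2y = 2.73 + 2×2.40 = 7.530 m
R = A/P = 6.552/7.530 = 0.8701 m
Q = (1/n)·A·R^(2/3)·S^(1/2) = (1/0.018) × 6.552 × 0.8701^(2/3) × 0.00027^(1/2) = 5.451 m³/s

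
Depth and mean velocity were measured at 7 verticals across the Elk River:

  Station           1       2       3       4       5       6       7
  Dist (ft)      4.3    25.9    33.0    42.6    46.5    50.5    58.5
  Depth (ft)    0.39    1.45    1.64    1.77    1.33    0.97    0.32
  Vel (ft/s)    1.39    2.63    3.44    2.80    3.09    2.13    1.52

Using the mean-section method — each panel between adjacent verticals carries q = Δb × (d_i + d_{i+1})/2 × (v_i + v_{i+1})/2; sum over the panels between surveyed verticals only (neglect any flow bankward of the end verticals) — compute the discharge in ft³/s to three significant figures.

164 ft³/s

Panel 1-2: Δb = 21.6 ft, d̄ = (0.39+1.45)/2 = 0.92, v̄ = (1.39+2.63)/2 = 2.01 → q = 21.6×0.92×2.01 = 39.94 ft³/s
Panel 2-3: Δb = 7.1 ft, d̄ = (1.45+1.64)/2 = 1.545, v̄ = (2.63+3.44)/2 = 3.035 → q = 7.1×1.545×3.035 = 33.29 ft³/s
Panel 3-4: Δb = 9.6 ft, d̄ = (1.64+1.77)/2 = 1.705, v̄ = (3.44+2.80)/2 = 3.12 → q = 9.6×1.705×3.12 = 51.07 ft³/s
Panel 4-5: Δb = 3.9 ft, d̄ = (1.77+1.33)/2 = 1.55, v̄ = (2.80+3.09)/2 = 2.945 → q = 3.9×1.55×2.945 = 17.80 ft³/s
Panel 5-6: Δb = 4 ft, d̄ = (1.33+0.97)/2 = 1.15, v̄ = (3.09+2.13)/2 = 2.61 → q = 4×1.15×2.61 = 12.01 ft³/s
Panel 6-7: Δb = 8 ft, d̄ = (0.97+0.32)/2 = 0.645, v̄ = (2.13+1.52)/2 = 1.825 → q = 8×0.645×1.825 = 9.417 ft³/s
Q = Σ q = 163.5 ft³/s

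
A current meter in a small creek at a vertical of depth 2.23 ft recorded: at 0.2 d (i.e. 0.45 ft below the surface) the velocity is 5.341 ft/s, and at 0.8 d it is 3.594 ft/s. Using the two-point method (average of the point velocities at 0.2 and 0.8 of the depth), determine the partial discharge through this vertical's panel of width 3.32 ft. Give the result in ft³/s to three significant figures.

v̄ = (5.341 + 3.594) / 2 = 4.468 ft/s
q = v̄ × d × w = 4.468 × 2.23 × 3.32 = 33.08 ft³/s

33.1 ft³/s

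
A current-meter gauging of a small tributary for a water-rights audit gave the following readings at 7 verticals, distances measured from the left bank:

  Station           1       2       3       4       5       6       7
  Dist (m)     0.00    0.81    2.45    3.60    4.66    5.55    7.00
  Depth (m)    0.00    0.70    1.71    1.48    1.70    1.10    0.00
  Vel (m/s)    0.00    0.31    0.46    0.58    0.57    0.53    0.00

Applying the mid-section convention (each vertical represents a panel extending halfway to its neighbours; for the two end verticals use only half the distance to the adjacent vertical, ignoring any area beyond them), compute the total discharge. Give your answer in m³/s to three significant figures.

w_2 = (2.45 − 0.00)/2 = 1.225 m; q_2 = 0.31 × 0.70 × 1.225 = 0.2658 m³/s
w_3 = (3.60 − 0.81)/2 = 1.395 m; q_3 = 0.46 × 1.71 × 1.395 = 1.097 m³/s
w_4 = (4.66 − 2.45)/2 = 1.105 m; q_4 = 0.58 × 1.48 × 1.105 = 0.9485 m³/s
w_5 = (5.55 − 3.60)/2 = 0.975 m; q_5 = 0.57 × 1.70 × 0.975 = 0.9448 m³/s
w_6 = (7.00 − 4.66)/2 = 1.17 m; q_6 = 0.53 × 1.10 × 1.17 = 0.6821 m³/s
Stations 1, 7 contribute zero (depth or velocity is 0).
Q = Σ qᵢ = 3.939 m³/s

3.94 m³/s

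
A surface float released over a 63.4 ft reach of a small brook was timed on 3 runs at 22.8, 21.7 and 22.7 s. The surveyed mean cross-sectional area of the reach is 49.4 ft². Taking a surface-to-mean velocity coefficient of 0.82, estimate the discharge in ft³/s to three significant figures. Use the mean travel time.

t̄ = (22.8 + 21.7 + 22.7) / 3 = 22.4 s
v_surface = L / t̄ = 63.4 / 22.4 = 2.830 ft/s
v_mean = 0.82 × 2.830 = 2.321 ft/s
Q = A × v_mean = 49.4 × 2.321 = 114.7 ft³/s

115 ft³/s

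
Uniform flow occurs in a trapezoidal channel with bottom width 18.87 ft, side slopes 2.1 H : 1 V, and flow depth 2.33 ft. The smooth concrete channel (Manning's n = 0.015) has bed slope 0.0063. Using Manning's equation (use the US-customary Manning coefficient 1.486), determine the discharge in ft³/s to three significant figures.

659 ft³/s

A = (b + z·y)·y = (18.87 + 2.1×2.33)×2.33 = 55.37 ft²
P = b + 2y√(1+z²) = 18.87 + 2×2.33×√(1+2.1²) = 29.71 ft
R = A/P = 55.37/29.71 = 1.864 ft
Q = (1.486/n)·A·R^(2/3)·S^(1/2) = (1.486/0.015) × 55.37 × 1.864^(2/3) × 0.0063^(1/2) = 659.3 ft³/s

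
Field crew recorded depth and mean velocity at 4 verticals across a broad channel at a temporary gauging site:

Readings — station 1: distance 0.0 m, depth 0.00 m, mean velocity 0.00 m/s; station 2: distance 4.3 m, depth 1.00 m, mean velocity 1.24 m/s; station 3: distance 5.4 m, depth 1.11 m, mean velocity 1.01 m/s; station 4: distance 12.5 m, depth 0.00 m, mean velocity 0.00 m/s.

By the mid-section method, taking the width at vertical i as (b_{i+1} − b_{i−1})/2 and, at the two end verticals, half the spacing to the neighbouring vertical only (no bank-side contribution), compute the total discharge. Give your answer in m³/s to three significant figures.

w_2 = (5.4 − 0.0)/2 = 2.7 m; q_2 = 1.24 × 1.00 × 2.7 = 3.348 m³/s
w_3 = (12.5 − 4.3)/2 = 4.1 m; q_3 = 1.01 × 1.11 × 4.1 = 4.597 m³/s
Stations 1, 4 contribute zero (depth or velocity is 0).
Q = Σ qᵢ = 7.945 m³/s

7.94 m³/s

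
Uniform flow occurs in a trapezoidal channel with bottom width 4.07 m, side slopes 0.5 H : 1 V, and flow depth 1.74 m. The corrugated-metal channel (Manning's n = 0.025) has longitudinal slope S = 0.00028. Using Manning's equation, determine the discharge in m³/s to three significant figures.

A = (b + z·y)·y = (4.07 + 0.5×1.74)×1.74 = 8.596 m²
P = b + 2y√(1+z²) = 4.07 + 2×1.74×√(1+0.5²) = 7.961 m
R = A/P = 8.596/7.961 = 1.080 m
Q = (1/n)·A·R^(2/3)·S^(1/2) = (1/0.025) × 8.596 × 1.080^(2/3) × 0.00028^(1/2) = 6.055 m³/s

6.06 m³/s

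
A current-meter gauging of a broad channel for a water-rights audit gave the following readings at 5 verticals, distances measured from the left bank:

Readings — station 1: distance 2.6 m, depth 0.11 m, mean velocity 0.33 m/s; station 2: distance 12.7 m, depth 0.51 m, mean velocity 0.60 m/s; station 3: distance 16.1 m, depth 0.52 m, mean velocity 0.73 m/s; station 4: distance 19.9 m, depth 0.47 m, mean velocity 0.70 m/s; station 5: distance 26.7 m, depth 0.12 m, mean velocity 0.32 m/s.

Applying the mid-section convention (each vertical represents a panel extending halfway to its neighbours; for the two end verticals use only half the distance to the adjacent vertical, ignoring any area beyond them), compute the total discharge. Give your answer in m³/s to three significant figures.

w_1 = (12.7 − 2.6)/2 = 5.05 m; q_1 = 0.33 × 0.11 × 5.05 = 0.1833 m³/s
w_2 = (16.1 − 2.6)/2 = 6.75 m; q_2 = 0.60 × 0.51 × 6.75 = 2.066 m³/s
w_3 = (19.9 − 12.7)/2 = 3.6 m; q_3 = 0.73 × 0.52 × 3.6 = 1.367 m³/s
w_4 = (26.7 − 16.1)/2 = 5.3 m; q_4 = 0.70 × 0.47 × 5.3 = 1.744 m³/s
w_5 = (26.7 − 19.9)/2 = 3.4 m; q_5 = 0.32 × 0.12 × 3.4 = 0.1306 m³/s
Q = Σ qᵢ = 5.490 m³/s

5.49 m³/s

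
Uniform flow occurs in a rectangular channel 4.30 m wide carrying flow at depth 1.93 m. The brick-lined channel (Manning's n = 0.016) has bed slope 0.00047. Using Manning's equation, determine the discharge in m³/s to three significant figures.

A = b·y = 4.30 × 1.93 = 8.299 m²
P = b + 2y = 4.30 + 2×1.93 = 8.160 m
R = A/P = 8.299/8.160 = 1.017 m
Q = (1/n)·A·R^(2/3)·S^(1/2) = (1/0.016) × 8.299 × 1.017^(2/3) × 0.00047^(1/2) = 11.37 m³/s

11.4 m³/s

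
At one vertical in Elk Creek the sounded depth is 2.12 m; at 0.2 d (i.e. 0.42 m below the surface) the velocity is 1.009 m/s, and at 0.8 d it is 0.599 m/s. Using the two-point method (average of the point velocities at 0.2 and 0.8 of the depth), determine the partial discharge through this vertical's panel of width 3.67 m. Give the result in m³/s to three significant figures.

v̄ = (1.009 + 0.599) / 2 = 0.8040 m/s
q = v̄ × d × w = 0.8040 × 2.12 × 3.67 = 6.255 m³/s

6.26 m³/s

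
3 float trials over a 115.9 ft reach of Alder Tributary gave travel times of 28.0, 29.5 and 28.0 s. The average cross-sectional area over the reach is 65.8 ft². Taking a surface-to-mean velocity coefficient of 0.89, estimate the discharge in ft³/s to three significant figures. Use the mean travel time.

t̄ = (28.0 + 29.5 + 28.0) / 3 = 28.5 s
v_surface = L / t̄ = 115.9 / 28.5 = 4.067 ft/s
v_mean = 0.89 × 4.067 = 3.619 ft/s
Q = A × v_mean = 65.8 × 3.619 = 238.2 ft³/s

238 ft³/s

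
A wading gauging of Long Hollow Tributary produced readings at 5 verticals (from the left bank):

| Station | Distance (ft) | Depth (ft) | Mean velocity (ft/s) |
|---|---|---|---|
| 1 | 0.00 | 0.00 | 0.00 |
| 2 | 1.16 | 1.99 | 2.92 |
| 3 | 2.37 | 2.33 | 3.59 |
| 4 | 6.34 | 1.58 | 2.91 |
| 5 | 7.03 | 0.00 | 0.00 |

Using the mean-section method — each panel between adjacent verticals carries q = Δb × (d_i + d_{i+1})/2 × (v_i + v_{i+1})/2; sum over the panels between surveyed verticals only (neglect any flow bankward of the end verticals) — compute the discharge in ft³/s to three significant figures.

Panel 1-2: Δb = 1.16 ft, d̄ = (0.00+1.99)/2 = 0.995, v̄ = (0.00+2.92)/2 = 1.46 → q = 1.16×0.995×1.46 = 1.685 ft³/s
Panel 2-3: Δb = 1.21 ft, d̄ = (1.99+2.33)/2 = 2.16, v̄ = (2.92+3.59)/2 = 3.255 → q = 1.21×2.16×3.255 = 8.507 ft³/s
Panel 3-4: Δb = 3.97 ft, d̄ = (2.33+1.58)/2 = 1.955, v̄ = (3.59+2.91)/2 = 3.25 → q = 3.97×1.955×3.25 = 25.22 ft³/s
Panel 4-5: Δb = 0.69 ft, d̄ = (1.58+0.00)/2 = 0.79, v̄ = (2.91+0.00)/2 = 1.455 → q = 0.69×0.79×1.455 = 0.7931 ft³/s
Q = Σ q = 36.21 ft³/s

36.2 ft³/s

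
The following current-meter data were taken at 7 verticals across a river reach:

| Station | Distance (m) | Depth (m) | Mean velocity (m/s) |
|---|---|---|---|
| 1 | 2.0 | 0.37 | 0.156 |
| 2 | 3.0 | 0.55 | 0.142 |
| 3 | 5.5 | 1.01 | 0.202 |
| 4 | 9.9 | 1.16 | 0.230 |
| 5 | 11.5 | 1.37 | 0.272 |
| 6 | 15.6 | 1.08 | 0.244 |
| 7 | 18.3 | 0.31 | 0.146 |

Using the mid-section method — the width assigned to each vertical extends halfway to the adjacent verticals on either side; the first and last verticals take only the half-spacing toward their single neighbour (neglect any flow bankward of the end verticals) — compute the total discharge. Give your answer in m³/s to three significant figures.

w_1 = (3.0 − 2.0)/2 = 0.5 m; q_1 = 0.156 × 0.37 × 0.5 = 0.02886 m³/s
w_2 = (5.5 − 2.0)/2 = 1.75 m; q_2 = 0.142 × 0.55 × 1.75 = 0.1367 m³/s
w_3 = (9.9 − 3.0)/2 = 3.45 m; q_3 = 0.202 × 1.01 × 3.45 = 0.7039 m³/s
w_4 = (11.5 − 5.5)/2 = 3 m; q_4 = 0.230 × 1.16 × 3 = 0.8004 m³/s
w_5 = (15.6 − 9.9)/2 = 2.85 m; q_5 = 0.272 × 1.37 × 2.85 = 1.062 m³/s
w_6 = (18.3 − 11.5)/2 = 3.4 m; q_6 = 0.244 × 1.08 × 3.4 = 0.8960 m³/s
w_7 = (18.3 − 15.6)/2 = 1.35 m; q_7 = 0.146 × 0.31 × 1.35 = 0.06110 m³/s
Q = Σ qᵢ = 3.689 m³/s

3.69 m³/s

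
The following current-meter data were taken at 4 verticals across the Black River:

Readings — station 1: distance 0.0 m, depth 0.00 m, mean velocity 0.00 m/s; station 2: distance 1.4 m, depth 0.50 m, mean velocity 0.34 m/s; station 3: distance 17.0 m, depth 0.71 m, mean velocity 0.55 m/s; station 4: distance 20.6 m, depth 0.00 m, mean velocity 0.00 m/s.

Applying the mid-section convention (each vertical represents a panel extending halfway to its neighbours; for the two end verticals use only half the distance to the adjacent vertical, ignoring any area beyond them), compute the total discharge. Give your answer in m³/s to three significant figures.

w_2 = (17.0 − 0.0)/2 = 8.5 m; q_2 = 0.34 × 0.50 × 8.5 = 1.445 m³/s
w_3 = (20.6 − 1.4)/2 = 9.6 m; q_3 = 0.55 × 0.71 × 9.6 = 3.749 m³/s
Stations 1, 4 contribute zero (depth or velocity is 0).
Q = Σ qᵢ = 5.194 m³/s

5.19 m³/s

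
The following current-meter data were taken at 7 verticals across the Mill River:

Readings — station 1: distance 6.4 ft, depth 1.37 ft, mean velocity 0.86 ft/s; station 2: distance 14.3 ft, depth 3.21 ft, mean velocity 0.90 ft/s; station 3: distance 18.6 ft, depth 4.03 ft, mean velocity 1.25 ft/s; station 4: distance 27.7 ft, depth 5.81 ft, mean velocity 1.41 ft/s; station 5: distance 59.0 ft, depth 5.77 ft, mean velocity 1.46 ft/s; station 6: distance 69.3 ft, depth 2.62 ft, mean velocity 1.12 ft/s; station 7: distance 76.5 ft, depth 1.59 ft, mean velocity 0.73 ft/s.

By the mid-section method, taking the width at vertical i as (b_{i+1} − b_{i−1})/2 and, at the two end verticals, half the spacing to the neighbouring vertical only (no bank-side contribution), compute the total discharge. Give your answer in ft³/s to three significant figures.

427 ft³/s

w_1 = (14.3 − 6.4)/2 = 3.95 ft; q_1 = 0.86 × 1.37 × 3.95 = 4.654 ft³/s
w_2 = (18.6 − 6.4)/2 = 6.1 ft; q_2 = 0.90 × 3.21 × 6.1 = 17.62 ft³/s
w_3 = (27.7 − 14.3)/2 = 6.7 ft; q_3 = 1.25 × 4.03 × 6.7 = 33.75 ft³/s
w_4 = (59.0 − 18.6)/2 = 20.2 ft; q_4 = 1.41 × 5.81 × 20.2 = 165.5 ft³/s
w_5 = (69.3 − 27.7)/2 = 20.8 ft; q_5 = 1.46 × 5.77 × 20.8 = 175.2 ft³/s
w_6 = (76.5 − 59.0)/2 = 8.75 ft; q_6 = 1.12 × 2.62 × 8.75 = 25.68 ft³/s
w_7 = (76.5 − 69.3)/2 = 3.6 ft; q_7 = 0.73 × 1.59 × 3.6 = 4.179 ft³/s
Q = Σ qᵢ = 426.6 ft³/s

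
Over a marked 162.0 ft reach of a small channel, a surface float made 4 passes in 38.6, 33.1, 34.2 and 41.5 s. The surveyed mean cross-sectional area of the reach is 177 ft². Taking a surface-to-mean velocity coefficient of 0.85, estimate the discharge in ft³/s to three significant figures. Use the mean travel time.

661 ft³/s

t̄ = (38.6 + 33.1 + 34.2 + 41.5) / 4 = 36.85 s
v_surface = L / t̄ = 162.0 / 36.85 = 4.396 ft/s
v_mean = 0.85 × 4.396 = 3.737 ft/s
Q = A × v_mean = 177 × 3.737 = 661.4 ft³/s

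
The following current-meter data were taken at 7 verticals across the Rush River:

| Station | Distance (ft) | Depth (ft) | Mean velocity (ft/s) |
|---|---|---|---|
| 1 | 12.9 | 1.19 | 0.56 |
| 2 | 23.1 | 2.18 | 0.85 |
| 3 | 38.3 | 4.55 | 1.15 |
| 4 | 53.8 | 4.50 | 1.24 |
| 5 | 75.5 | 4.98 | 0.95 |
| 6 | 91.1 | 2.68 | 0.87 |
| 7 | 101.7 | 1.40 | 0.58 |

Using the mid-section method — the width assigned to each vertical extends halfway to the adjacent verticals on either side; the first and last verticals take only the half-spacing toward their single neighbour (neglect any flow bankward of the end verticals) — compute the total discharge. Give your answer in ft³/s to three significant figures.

334 ft³/s

w_1 = (23.1 − 12.9)/2 = 5.1 ft; q_1 = 0.56 × 1.19 × 5.1 = 3.399 ft³/s
w_2 = (38.3 − 12.9)/2 = 12.7 ft; q_2 = 0.85 × 2.18 × 12.7 = 23.53 ft³/s
w_3 = (53.8 − 23.1)/2 = 15.35 ft; q_3 = 1.15 × 4.55 × 15.35 = 80.32 ft³/s
w_4 = (75.5 − 38.3)/2 = 18.6 ft; q_4 = 1.24 × 4.50 × 18.6 = 103.8 ft³/s
w_5 = (91.1 − 53.8)/2 = 18.65 ft; q_5 = 0.95 × 4.98 × 18.65 = 88.23 ft³/s
w_6 = (101.7 − 75.5)/2 = 13.1 ft; q_6 = 0.87 × 2.68 × 13.1 = 30.54 ft³/s
w_7 = (101.7 − 91.1)/2 = 5.3 ft; q_7 = 0.58 × 1.40 × 5.3 = 4.304 ft³/s
Q = Σ qᵢ = 334.1 ft³/s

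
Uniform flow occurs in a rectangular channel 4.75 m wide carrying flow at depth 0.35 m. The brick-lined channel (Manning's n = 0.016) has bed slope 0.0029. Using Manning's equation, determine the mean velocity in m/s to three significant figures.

A = b·y = 4.75 × 0.35 = 1.663 m²
P = b + 2y = 4.75 + 2×0.35 = 5.450 m
R = A/P = 1.663/5.450 = 0.3050 m
Q = (1/n)·A·R^(2/3)·S^(1/2) = (1/0.016) × 1.663 × 0.3050^(2/3) × 0.0029^(1/2) = 2.536 m³/s
V = Q/A = 2.536/1.663 = 1.525 m/s

1.53 m/s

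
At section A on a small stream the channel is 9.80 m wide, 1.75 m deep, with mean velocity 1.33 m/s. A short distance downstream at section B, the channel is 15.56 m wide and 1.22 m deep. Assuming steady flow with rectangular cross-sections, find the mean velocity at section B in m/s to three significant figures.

Q = A₁V₁ = (9.80×1.75) × 1.33 = 22.81 m³/s
A₂ = 15.56 × 1.22 = 18.98 m²
V₂ = Q/A₂ = 22.81/18.98 = 1.202 m/s

1.20 m/s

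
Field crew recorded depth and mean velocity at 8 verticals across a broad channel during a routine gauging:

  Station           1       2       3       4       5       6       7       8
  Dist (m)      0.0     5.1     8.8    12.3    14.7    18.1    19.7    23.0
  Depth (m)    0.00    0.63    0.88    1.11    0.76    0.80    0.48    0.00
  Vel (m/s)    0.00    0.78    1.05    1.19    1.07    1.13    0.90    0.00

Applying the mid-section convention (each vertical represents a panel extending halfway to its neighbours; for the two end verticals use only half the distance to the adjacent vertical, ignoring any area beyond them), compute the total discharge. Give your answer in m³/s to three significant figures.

w_2 = (8.8 − 0.0)/2 = 4.4 m; q_2 = 0.78 × 0.63 × 4.4 = 2.162 m³/s
w_3 = (12.3 − 5.1)/2 = 3.6 m; q_3 = 1.05 × 0.88 × 3.6 = 3.326 m³/s
w_4 = (14.7 − 8.8)/2 = 2.95 m; q_4 = 1.19 × 1.11 × 2.95 = 3.897 m³/s
w_5 = (18.1 − 12.3)/2 = 2.9 m; q_5 = 1.07 × 0.76 × 2.9 = 2.358 m³/s
w_6 = (19.7 − 14.7)/2 = 2.5 m; q_6 = 1.13 × 0.80 × 2.5 = 2.260 m³/s
w_7 = (23.0 − 18.1)/2 = 2.45 m; q_7 = 0.90 × 0.48 × 2.45 = 1.058 m³/s
Stations 1, 8 contribute zero (depth or velocity is 0).
Q = Σ qᵢ = 15.06 m³/s

15.1 m³/s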